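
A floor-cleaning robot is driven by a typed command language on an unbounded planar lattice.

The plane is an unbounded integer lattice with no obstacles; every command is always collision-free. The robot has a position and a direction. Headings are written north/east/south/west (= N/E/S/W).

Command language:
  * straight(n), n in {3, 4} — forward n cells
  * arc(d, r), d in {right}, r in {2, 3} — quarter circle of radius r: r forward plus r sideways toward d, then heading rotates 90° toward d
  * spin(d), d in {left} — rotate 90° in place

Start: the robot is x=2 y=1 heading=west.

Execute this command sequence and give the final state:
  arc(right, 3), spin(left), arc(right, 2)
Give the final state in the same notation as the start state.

from: x=2 y=1 heading=west
[1] after arc(right, 3): x=-1 y=4 heading=north
[2] after spin(left): x=-1 y=4 heading=west
[3] after arc(right, 2): x=-3 y=6 heading=north

x=-3 y=6 heading=north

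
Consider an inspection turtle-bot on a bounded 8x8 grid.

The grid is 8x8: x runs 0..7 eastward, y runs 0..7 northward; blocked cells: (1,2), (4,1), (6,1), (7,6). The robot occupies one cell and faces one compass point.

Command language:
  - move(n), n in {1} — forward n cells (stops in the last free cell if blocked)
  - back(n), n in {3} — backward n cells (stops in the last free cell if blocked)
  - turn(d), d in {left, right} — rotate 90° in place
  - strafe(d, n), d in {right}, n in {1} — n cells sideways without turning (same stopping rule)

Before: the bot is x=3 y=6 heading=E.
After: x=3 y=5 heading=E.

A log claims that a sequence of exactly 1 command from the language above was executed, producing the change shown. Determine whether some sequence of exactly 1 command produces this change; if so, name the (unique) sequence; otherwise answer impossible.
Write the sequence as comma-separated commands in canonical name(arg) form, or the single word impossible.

strafe(right, 1)

key: still facing E — the one step turns nothing
from: x=3 y=6 heading=E
1. strafe(right, 1) → x=3 y=5 heading=E
uniquely the one of 5 1-step routes that fits.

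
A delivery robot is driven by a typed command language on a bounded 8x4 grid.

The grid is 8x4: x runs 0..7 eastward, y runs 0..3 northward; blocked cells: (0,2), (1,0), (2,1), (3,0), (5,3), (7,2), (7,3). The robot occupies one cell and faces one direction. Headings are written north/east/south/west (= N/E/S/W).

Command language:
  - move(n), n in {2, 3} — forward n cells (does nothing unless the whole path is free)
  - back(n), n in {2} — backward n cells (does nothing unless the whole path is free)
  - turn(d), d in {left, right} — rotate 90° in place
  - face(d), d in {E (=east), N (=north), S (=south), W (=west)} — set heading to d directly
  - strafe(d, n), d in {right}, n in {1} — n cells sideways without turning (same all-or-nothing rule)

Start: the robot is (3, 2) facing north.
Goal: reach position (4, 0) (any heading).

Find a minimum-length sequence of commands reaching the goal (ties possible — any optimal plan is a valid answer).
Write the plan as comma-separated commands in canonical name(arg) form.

strafe(right, 1), back(2)

start: (3, 2) facing north
t=1 strafe(right, 1) ⇒ (4, 2) facing north
t=2 back(2) ⇒ (4, 0) facing north
minimal: 2 command(s), checked below 2.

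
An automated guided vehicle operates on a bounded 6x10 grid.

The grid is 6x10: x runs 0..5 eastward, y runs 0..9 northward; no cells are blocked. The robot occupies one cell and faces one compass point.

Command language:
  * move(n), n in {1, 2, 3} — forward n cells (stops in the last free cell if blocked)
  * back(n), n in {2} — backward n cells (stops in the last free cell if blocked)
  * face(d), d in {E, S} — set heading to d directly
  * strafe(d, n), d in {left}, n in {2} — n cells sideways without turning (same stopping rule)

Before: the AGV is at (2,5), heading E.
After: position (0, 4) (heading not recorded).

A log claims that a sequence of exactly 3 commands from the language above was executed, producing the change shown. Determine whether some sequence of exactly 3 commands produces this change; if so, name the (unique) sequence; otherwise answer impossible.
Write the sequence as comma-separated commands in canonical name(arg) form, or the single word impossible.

key: order matters: swapping back(2) and move(1) lands elsewhere
begin: at (2,5), heading E
[1] after back(2): at (0,5), heading E
[2] after face(S): at (0,5), heading S
[3] after move(1): at (0,4), heading S
all 343 alternatives checked — unique.

back(2), face(S), move(1)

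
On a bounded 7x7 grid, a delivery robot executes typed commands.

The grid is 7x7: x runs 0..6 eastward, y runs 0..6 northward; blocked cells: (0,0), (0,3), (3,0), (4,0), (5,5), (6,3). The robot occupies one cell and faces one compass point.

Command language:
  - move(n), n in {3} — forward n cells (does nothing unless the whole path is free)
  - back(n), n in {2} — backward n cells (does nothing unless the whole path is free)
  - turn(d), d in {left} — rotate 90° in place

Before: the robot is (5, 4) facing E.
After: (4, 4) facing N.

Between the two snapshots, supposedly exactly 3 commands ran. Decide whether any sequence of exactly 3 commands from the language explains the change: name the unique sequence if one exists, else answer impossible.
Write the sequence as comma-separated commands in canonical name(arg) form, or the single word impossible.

no 3-step route produces this change.

impossible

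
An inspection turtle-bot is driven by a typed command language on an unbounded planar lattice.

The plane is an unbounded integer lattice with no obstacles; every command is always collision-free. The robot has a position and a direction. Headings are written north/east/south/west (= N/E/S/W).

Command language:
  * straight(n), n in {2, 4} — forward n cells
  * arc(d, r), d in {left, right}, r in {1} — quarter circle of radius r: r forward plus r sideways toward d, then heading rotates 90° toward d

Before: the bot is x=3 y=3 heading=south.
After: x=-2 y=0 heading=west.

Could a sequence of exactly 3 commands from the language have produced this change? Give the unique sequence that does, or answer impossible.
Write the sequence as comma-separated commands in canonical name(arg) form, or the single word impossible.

key: cell and facing (now W) both changed — the 3 commands mix motion and turning
start: x=3 y=3 heading=south
t=1 straight(2) ⇒ x=3 y=1 heading=south
t=2 arc(right, 1) ⇒ x=2 y=0 heading=west
t=3 straight(4) ⇒ x=-2 y=0 heading=west
no rival 3-sequence matches.

straight(2), arc(right, 1), straight(4)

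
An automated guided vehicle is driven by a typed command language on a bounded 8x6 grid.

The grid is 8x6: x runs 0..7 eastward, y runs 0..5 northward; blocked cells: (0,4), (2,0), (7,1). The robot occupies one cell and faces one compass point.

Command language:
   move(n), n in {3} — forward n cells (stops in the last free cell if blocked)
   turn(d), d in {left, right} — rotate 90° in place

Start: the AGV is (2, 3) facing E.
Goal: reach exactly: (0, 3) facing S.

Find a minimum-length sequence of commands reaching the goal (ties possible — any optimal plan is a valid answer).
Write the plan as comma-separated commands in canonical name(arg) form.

from: (2, 3) facing E
t=1 turn(right) ⇒ (2, 3) facing S
t=2 turn(right) ⇒ (2, 3) facing W
t=3 move(3) ⇒ (0, 3) facing W
t=4 turn(left) ⇒ (0, 3) facing S
nothing shorter than 4 reaches the goal.

turn(right), turn(right), move(3), turn(left)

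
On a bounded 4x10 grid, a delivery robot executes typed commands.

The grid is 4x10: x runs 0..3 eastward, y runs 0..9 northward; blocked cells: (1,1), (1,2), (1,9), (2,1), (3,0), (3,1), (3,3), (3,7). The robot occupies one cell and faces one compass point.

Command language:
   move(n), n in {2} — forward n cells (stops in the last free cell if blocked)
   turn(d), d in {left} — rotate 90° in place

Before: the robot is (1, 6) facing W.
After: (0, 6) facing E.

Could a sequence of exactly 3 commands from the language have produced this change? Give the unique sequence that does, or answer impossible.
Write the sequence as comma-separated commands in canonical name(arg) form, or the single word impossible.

move(2), turn(left), turn(left)

key: move(2) runs into the grid edge before its full distance
t0: (1, 6) facing W
step 1 (move(2)): (0, 6) facing W
step 2 (turn(left)): (0, 6) facing S
step 3 (turn(left)): (0, 6) facing E
uniquely the one of 8 3-step routes that fits.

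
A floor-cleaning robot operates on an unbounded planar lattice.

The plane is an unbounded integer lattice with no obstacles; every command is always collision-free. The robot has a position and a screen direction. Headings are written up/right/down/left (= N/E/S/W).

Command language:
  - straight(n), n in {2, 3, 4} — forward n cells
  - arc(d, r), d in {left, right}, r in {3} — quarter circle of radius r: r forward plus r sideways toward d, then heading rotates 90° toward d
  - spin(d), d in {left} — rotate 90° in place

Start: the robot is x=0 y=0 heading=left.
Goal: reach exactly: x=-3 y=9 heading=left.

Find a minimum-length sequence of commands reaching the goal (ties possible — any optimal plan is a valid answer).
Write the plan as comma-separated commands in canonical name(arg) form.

begin: x=0 y=0 heading=left
step 1 (arc(right, 3)): x=-3 y=3 heading=up
step 2 (straight(4)): x=-3 y=7 heading=up
step 3 (straight(2)): x=-3 y=9 heading=up
step 4 (spin(left)): x=-3 y=9 heading=left
nothing shorter than 4 reaches the goal.

arc(right, 3), straight(4), straight(2), spin(left)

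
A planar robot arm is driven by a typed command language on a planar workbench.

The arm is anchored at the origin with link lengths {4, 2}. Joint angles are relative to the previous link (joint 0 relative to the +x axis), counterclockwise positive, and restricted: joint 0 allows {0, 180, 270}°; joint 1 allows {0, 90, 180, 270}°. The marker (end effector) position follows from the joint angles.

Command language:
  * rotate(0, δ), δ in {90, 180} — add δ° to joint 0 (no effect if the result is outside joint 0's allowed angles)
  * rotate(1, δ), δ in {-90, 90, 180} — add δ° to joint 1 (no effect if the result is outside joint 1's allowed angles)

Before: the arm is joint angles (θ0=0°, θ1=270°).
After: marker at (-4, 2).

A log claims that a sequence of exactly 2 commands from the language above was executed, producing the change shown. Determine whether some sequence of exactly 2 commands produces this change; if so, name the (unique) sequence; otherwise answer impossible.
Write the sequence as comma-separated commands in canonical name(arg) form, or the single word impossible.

rotate(0, 90), rotate(0, 180)

key: running rotate(0, 180) before rotate(0, 90) would end elsewhere — order is forced
from: joint angles (θ0=0°, θ1=270°)
t=1 rotate(0, 90) ⇒ joint angles (θ0=0°, θ1=270°)
t=2 rotate(0, 180) ⇒ joint angles (θ0=180°, θ1=270°)
all 25 alternatives checked — unique.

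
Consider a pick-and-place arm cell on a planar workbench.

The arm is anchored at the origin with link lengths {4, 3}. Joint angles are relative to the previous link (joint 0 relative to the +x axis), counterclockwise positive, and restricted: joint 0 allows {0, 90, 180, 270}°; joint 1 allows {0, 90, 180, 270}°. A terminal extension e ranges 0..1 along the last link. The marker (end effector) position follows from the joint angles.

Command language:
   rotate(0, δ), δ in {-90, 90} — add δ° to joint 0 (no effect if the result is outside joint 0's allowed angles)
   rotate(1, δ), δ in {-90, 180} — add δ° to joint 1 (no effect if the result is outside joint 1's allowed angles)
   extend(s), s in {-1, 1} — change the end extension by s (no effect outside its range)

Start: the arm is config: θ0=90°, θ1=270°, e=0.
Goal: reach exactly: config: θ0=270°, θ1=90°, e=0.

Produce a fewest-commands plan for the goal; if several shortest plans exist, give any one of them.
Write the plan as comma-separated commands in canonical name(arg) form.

t0: config: θ0=90°, θ1=270°, e=0
step 1 (rotate(0, 90)): config: θ0=180°, θ1=270°, e=0
step 2 (rotate(0, 90)): config: θ0=270°, θ1=270°, e=0
step 3 (rotate(1, 180)): config: θ0=270°, θ1=90°, e=0
minimal: 3 command(s), checked below 3.

rotate(0, 90), rotate(0, 90), rotate(1, 180)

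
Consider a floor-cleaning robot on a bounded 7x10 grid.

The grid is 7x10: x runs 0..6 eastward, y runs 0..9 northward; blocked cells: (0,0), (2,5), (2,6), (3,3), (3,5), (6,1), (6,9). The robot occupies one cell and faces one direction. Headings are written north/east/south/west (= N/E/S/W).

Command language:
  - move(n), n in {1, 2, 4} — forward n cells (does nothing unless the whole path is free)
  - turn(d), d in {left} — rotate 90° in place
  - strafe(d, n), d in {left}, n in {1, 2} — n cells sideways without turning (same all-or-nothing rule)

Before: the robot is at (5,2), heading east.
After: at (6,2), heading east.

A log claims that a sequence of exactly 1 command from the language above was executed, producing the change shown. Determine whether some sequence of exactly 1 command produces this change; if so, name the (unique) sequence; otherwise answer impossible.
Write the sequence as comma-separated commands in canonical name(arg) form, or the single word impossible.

key: heading stays E — the single command does not turn
start: at (5,2), heading east
[1] after move(1): at (6,2), heading east
no other 1-command option fits: unique.

move(1)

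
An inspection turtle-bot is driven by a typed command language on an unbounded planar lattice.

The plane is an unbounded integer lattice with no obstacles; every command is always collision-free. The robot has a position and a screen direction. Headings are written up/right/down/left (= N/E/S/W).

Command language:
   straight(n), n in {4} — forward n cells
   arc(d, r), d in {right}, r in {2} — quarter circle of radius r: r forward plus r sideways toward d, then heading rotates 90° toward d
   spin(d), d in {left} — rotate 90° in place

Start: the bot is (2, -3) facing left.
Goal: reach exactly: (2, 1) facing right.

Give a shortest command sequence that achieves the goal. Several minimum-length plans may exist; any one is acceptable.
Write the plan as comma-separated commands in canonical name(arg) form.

arc(right, 2), arc(right, 2)

start: (2, -3) facing left
t=1 arc(right, 2) ⇒ (0, -1) facing up
t=2 arc(right, 2) ⇒ (2, 1) facing right
nothing shorter than 2 reaches the goal.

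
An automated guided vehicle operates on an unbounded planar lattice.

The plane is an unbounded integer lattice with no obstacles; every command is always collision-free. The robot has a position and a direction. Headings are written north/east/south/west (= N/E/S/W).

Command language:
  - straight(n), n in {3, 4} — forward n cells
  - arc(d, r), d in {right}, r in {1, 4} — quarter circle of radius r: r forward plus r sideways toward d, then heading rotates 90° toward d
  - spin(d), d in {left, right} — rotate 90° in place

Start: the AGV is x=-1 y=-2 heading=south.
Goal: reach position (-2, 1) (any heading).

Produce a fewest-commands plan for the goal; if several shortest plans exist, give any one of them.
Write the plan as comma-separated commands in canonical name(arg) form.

from: x=-1 y=-2 heading=south
t=1 arc(right, 1) ⇒ x=-2 y=-3 heading=west
t=2 spin(right) ⇒ x=-2 y=-3 heading=north
t=3 straight(4) ⇒ x=-2 y=1 heading=north
shorter routes all fall short; 3 is best.

arc(right, 1), spin(right), straight(4)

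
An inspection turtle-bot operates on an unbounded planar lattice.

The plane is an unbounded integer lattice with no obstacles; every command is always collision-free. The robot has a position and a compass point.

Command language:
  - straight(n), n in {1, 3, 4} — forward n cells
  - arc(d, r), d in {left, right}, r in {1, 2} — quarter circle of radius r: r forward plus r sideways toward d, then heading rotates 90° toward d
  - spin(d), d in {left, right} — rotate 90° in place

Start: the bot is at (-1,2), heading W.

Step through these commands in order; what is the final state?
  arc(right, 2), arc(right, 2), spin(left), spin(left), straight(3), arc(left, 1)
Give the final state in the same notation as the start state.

from: at (-1,2), heading W
t=1 arc(right, 2) ⇒ at (-3,4), heading N
t=2 arc(right, 2) ⇒ at (-1,6), heading E
t=3 spin(left) ⇒ at (-1,6), heading N
t=4 spin(left) ⇒ at (-1,6), heading W
t=5 straight(3) ⇒ at (-4,6), heading W
t=6 arc(left, 1) ⇒ at (-5,5), heading S

at (-5,5), heading S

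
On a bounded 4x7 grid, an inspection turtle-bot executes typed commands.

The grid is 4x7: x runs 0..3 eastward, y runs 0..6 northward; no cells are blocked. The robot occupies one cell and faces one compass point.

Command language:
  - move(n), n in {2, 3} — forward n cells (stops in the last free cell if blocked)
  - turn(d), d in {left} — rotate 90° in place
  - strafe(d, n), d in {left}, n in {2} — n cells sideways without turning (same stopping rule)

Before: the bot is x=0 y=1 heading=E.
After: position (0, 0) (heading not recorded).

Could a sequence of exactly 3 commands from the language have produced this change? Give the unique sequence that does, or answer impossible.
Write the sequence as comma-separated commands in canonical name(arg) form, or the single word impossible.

key: running strafe(left, 2) before turn(left) would end elsewhere — order is forced
begin: x=0 y=1 heading=E
t=1 turn(left) ⇒ x=0 y=1 heading=N
t=2 turn(left) ⇒ x=0 y=1 heading=W
t=3 strafe(left, 2) ⇒ x=0 y=0 heading=W
no other 3-command option fits: unique.

turn(left), turn(left), strafe(left, 2)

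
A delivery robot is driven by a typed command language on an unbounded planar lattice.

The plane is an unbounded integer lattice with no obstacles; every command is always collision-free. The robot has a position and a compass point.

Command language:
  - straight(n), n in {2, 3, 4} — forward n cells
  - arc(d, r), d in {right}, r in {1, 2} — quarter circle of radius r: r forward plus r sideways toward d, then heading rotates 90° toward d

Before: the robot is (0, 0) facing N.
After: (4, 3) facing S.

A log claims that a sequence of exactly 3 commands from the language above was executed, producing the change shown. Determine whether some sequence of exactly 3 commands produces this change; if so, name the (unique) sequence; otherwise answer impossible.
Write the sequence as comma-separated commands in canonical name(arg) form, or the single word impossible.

straight(3), arc(right, 2), arc(right, 2)

key: position moved to (4,3) AND the heading swung to S — translation plus rotation needed
from: (0, 0) facing N
[1] after straight(3): (0, 3) facing N
[2] after arc(right, 2): (2, 5) facing E
[3] after arc(right, 2): (4, 3) facing S
uniquely the one of 125 3-step routes that fits.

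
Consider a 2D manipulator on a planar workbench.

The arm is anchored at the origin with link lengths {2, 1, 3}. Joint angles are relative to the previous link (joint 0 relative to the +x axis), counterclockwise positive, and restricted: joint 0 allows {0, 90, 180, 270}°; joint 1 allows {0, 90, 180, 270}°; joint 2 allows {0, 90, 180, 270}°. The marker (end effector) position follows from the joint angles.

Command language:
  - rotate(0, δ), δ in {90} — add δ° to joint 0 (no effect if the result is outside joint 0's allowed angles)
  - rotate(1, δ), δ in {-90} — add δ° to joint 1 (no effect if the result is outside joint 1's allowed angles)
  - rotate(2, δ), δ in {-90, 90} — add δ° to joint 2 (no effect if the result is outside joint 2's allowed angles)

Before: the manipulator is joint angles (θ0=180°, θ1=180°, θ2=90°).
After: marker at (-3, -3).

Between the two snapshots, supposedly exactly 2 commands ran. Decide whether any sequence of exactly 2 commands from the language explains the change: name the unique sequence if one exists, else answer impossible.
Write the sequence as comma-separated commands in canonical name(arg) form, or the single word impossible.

rotate(1, -90), rotate(1, -90)

t0: joint angles (θ0=180°, θ1=180°, θ2=90°)
[1] after rotate(1, -90): joint angles (θ0=180°, θ1=90°, θ2=90°)
[2] after rotate(1, -90): joint angles (θ0=180°, θ1=0°, θ2=90°)
uniquely the one of 16 2-step routes that fits.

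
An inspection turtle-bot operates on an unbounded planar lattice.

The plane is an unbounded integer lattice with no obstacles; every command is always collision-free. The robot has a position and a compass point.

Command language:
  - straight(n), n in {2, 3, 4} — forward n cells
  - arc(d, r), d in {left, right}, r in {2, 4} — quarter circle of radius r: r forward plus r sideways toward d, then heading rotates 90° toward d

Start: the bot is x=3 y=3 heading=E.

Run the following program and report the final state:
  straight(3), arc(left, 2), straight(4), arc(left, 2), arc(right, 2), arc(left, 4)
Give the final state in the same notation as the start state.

x=0 y=17 heading=W

t0: x=3 y=3 heading=E
1. straight(3) → x=6 y=3 heading=E
2. arc(left, 2) → x=8 y=5 heading=N
3. straight(4) → x=8 y=9 heading=N
4. arc(left, 2) → x=6 y=11 heading=W
5. arc(right, 2) → x=4 y=13 heading=N
6. arc(left, 4) → x=0 y=17 heading=W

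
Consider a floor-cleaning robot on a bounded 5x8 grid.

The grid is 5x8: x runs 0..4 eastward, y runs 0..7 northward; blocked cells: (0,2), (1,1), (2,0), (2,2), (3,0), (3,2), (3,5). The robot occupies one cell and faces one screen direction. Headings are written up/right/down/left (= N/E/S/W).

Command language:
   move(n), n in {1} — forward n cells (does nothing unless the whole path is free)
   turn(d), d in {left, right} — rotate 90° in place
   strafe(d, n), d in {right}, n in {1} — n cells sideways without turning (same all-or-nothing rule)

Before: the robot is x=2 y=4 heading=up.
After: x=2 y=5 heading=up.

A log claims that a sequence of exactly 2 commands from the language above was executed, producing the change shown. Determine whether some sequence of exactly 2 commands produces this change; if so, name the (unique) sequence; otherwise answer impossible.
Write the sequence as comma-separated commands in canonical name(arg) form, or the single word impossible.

key: still facing N at the end — nothing in the sequence rotates
initial: x=2 y=4 heading=up
[1] after move(1): x=2 y=5 heading=up
[2] after strafe(right, 1): x=2 y=5 heading=up
no rival 2-sequence matches.

move(1), strafe(right, 1)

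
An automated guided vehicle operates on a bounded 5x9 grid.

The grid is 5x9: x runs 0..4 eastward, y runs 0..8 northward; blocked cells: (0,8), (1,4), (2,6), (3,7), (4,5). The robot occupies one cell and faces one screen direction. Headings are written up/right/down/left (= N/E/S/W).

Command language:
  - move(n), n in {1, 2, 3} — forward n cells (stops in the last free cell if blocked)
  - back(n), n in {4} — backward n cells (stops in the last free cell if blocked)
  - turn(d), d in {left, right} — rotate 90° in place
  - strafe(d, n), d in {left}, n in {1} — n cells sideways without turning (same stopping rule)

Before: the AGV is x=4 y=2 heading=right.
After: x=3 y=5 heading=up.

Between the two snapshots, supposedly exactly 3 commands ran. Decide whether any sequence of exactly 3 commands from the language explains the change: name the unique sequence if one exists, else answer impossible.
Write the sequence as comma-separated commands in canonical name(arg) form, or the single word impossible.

turn(left), strafe(left, 1), move(3)

key: order matters: swapping turn(left) and move(3) lands elsewhere
start: x=4 y=2 heading=right
t=1 turn(left) ⇒ x=4 y=2 heading=up
t=2 strafe(left, 1) ⇒ x=3 y=2 heading=up
t=3 move(3) ⇒ x=3 y=5 heading=up
no rival 3-sequence matches.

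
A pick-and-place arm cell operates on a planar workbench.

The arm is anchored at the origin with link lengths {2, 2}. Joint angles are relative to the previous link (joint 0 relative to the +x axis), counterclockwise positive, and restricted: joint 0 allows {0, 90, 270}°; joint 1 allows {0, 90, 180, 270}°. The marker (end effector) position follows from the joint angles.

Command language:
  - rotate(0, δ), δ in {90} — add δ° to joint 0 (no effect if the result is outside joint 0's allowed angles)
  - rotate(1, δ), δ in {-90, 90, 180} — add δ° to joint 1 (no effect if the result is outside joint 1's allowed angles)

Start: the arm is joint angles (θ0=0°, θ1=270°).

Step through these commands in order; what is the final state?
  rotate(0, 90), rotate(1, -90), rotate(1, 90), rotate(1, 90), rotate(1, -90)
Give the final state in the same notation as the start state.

t0: joint angles (θ0=0°, θ1=270°)
t=1 rotate(0, 90) ⇒ joint angles (θ0=90°, θ1=270°)
t=2 rotate(1, -90) ⇒ joint angles (θ0=90°, θ1=180°)
t=3 rotate(1, 90) ⇒ joint angles (θ0=90°, θ1=270°)
t=4 rotate(1, 90) ⇒ joint angles (θ0=90°, θ1=0°)
t=5 rotate(1, -90) ⇒ joint angles (θ0=90°, θ1=270°)

joint angles (θ0=90°, θ1=270°)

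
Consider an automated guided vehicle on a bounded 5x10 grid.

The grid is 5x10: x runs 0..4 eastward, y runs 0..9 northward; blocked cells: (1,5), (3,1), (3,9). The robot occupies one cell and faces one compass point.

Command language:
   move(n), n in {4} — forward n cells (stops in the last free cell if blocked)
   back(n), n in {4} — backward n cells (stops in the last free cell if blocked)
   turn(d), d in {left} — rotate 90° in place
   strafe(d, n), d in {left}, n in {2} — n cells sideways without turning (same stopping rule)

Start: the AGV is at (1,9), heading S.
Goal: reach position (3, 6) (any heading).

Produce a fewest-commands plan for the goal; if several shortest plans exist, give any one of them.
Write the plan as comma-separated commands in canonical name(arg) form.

move(4), strafe(left, 2)

initial: at (1,9), heading S
step 1 (move(4)): at (1,6), heading S
step 2 (strafe(left, 2)): at (3,6), heading S
minimal: 2 command(s), checked below 2.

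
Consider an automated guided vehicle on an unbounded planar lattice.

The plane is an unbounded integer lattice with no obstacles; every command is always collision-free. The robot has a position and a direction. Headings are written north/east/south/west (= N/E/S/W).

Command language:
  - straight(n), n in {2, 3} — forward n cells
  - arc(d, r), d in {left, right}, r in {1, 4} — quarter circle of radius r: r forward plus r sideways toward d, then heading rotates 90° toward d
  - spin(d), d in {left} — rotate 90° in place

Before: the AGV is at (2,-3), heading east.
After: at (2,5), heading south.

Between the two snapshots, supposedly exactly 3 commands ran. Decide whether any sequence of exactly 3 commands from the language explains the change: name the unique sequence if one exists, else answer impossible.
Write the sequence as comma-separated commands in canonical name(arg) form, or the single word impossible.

arc(left, 4), arc(left, 4), spin(left)

key: cell and facing (now S) both changed — the 3 commands mix motion and turning
begin: at (2,-3), heading east
1. arc(left, 4) → at (6,1), heading north
2. arc(left, 4) → at (2,5), heading west
3. spin(left) → at (2,5), heading south
no rival 3-sequence matches.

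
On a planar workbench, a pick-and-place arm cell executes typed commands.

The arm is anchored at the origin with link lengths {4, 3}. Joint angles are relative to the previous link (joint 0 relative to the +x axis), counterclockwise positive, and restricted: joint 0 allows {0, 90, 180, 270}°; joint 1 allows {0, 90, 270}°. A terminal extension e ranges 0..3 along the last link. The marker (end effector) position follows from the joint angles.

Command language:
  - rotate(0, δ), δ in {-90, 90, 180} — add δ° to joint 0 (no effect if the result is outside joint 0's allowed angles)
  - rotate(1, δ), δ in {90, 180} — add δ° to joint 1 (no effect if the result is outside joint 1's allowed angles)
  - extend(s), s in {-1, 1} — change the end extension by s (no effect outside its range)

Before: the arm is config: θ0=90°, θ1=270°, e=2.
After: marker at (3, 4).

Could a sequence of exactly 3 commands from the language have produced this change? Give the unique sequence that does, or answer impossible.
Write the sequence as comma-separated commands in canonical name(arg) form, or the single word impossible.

t0: config: θ0=90°, θ1=270°, e=2
1. extend(-1) → config: θ0=90°, θ1=270°, e=1
2. extend(-1) → config: θ0=90°, θ1=270°, e=0
3. extend(-1) → config: θ0=90°, θ1=270°, e=0
no rival 3-sequence matches.

extend(-1), extend(-1), extend(-1)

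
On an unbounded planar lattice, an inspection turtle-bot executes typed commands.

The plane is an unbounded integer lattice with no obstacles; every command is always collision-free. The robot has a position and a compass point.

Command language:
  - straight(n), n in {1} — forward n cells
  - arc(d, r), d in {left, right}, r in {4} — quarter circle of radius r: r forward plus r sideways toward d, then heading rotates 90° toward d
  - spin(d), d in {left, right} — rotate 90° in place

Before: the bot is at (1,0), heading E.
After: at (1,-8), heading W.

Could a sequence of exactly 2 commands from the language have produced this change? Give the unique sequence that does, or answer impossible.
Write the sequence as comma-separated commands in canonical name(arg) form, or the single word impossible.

key: position moved to (1,-8) AND the heading swung to W — translation plus rotation needed
begin: at (1,0), heading E
[1] after arc(right, 4): at (5,-4), heading S
[2] after arc(right, 4): at (1,-8), heading W
no other 2-command option fits: unique.

arc(right, 4), arc(right, 4)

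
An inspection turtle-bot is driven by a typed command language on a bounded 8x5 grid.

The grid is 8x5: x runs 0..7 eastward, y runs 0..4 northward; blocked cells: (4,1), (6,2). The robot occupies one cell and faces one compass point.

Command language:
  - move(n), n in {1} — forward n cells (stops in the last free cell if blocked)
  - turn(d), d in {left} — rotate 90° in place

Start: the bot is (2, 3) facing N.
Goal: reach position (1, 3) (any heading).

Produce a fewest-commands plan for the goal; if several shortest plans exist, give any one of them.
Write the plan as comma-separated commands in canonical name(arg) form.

initial: (2, 3) facing N
1. turn(left) → (2, 3) facing W
2. move(1) → (1, 3) facing W
shorter routes all fall short; 2 is best.

turn(left), move(1)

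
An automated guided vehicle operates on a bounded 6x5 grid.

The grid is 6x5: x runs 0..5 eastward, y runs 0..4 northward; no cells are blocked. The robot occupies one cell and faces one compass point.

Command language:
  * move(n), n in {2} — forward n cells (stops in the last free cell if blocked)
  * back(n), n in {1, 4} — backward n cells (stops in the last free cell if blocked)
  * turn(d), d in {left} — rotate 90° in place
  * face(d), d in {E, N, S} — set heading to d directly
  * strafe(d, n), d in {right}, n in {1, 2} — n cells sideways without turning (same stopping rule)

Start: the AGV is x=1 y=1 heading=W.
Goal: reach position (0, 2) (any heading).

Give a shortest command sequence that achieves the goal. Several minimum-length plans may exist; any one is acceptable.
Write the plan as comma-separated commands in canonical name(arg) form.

initial: x=1 y=1 heading=W
[1] after move(2): x=0 y=1 heading=W
[2] after strafe(right, 1): x=0 y=2 heading=W
no 1-step plan works, so 2 is optimal.

move(2), strafe(right, 1)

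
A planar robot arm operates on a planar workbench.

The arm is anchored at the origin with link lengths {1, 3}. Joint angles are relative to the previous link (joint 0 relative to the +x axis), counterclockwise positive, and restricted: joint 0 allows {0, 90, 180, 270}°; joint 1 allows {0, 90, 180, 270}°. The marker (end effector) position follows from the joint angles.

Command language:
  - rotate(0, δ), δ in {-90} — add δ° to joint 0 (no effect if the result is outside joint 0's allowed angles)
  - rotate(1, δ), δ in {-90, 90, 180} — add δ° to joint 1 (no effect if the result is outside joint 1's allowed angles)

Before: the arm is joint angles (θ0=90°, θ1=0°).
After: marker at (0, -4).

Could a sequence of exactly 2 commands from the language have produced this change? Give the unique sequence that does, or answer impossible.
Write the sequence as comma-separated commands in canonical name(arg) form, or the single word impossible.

rotate(0, -90), rotate(0, -90)

start: joint angles (θ0=90°, θ1=0°)
step 1 (rotate(0, -90)): joint angles (θ0=0°, θ1=0°)
step 2 (rotate(0, -90)): joint angles (θ0=270°, θ1=0°)
all 16 alternatives checked — unique.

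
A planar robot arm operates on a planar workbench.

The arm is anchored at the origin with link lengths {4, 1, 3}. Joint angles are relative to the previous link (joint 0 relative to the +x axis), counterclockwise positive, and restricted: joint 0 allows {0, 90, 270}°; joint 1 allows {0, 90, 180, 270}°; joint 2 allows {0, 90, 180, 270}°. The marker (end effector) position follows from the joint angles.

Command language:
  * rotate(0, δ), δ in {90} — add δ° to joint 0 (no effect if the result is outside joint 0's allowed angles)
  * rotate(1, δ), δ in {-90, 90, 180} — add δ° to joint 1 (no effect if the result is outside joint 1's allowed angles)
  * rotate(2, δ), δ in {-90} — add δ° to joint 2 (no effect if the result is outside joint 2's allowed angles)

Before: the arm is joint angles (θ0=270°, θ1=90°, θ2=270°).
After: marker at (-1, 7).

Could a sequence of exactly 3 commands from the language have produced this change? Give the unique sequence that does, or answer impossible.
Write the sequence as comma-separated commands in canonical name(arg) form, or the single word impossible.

t0: joint angles (θ0=270°, θ1=90°, θ2=270°)
t=1 rotate(0, 90) ⇒ joint angles (θ0=0°, θ1=90°, θ2=270°)
t=2 rotate(0, 90) ⇒ joint angles (θ0=90°, θ1=90°, θ2=270°)
t=3 rotate(0, 90) ⇒ joint angles (θ0=90°, θ1=90°, θ2=270°)
no rival 3-sequence matches.

rotate(0, 90), rotate(0, 90), rotate(0, 90)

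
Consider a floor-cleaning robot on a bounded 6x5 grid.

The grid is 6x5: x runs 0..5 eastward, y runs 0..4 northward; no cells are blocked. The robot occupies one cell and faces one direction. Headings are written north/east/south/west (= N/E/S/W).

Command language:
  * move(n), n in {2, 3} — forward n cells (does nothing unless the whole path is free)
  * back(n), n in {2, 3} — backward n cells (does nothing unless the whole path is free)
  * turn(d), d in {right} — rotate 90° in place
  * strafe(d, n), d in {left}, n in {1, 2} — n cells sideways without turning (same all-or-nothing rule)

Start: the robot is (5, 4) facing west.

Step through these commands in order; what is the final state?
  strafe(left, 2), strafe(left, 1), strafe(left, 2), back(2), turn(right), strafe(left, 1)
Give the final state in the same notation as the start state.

from: (5, 4) facing west
1. strafe(left, 2) → (5, 2) facing west
2. strafe(left, 1) → (5, 1) facing west
3. strafe(left, 2) → (5, 1) facing west
4. back(2) → (5, 1) facing west
5. turn(right) → (5, 1) facing north
6. strafe(left, 1) → (4, 1) facing north

(4, 1) facing north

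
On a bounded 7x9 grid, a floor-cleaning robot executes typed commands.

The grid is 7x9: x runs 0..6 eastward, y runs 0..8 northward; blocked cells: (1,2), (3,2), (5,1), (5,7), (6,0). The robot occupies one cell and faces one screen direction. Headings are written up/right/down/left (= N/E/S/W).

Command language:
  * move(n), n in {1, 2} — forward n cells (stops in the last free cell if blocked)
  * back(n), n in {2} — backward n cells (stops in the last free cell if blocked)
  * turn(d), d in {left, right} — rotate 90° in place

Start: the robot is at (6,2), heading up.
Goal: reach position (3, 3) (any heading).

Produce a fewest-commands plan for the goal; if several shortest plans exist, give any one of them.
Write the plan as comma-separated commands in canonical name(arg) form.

move(1), turn(left), move(1), move(2)

start: at (6,2), heading up
[1] after move(1): at (6,3), heading up
[2] after turn(left): at (6,3), heading left
[3] after move(1): at (5,3), heading left
[4] after move(2): at (3,3), heading left
shorter routes all fall short; 4 is best.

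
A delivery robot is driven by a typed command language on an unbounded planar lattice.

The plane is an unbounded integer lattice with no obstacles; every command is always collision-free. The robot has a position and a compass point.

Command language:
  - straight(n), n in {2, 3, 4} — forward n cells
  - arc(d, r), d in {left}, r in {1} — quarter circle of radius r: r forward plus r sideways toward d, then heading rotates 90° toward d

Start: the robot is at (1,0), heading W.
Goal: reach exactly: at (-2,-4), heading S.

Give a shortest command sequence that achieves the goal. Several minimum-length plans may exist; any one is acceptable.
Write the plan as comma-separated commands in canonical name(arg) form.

straight(2), arc(left, 1), straight(3)

begin: at (1,0), heading W
t=1 straight(2) ⇒ at (-1,0), heading W
t=2 arc(left, 1) ⇒ at (-2,-1), heading S
t=3 straight(3) ⇒ at (-2,-4), heading S
minimal: 3 command(s), checked below 3.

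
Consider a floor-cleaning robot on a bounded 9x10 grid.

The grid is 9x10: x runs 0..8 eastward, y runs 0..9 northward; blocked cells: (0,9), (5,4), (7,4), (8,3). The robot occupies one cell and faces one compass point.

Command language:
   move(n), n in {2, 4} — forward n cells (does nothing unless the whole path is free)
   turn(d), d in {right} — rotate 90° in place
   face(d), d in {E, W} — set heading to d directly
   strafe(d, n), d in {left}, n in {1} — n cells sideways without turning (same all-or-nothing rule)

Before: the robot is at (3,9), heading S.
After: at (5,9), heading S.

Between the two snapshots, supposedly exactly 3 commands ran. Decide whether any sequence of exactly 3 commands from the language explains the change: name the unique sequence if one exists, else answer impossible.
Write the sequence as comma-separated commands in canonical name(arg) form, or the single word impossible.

face(E), move(2), turn(right)

key: order matters: swapping face(E) and turn(right) lands elsewhere
start: at (3,9), heading S
t=1 face(E) ⇒ at (3,9), heading E
t=2 move(2) ⇒ at (5,9), heading E
t=3 turn(right) ⇒ at (5,9), heading S
uniquely the one of 216 3-step routes that fits.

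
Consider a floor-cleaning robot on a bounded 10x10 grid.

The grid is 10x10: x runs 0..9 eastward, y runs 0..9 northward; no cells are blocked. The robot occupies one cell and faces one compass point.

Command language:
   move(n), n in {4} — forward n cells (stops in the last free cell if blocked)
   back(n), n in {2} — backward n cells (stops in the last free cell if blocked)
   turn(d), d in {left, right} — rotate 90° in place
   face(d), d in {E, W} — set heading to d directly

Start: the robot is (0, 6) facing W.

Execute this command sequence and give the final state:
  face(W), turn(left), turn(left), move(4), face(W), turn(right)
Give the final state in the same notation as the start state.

(4, 6) facing N

from: (0, 6) facing W
1. face(W) → (0, 6) facing W
2. turn(left) → (0, 6) facing S
3. turn(left) → (0, 6) facing E
4. move(4) → (4, 6) facing E
5. face(W) → (4, 6) facing W
6. turn(right) → (4, 6) facing N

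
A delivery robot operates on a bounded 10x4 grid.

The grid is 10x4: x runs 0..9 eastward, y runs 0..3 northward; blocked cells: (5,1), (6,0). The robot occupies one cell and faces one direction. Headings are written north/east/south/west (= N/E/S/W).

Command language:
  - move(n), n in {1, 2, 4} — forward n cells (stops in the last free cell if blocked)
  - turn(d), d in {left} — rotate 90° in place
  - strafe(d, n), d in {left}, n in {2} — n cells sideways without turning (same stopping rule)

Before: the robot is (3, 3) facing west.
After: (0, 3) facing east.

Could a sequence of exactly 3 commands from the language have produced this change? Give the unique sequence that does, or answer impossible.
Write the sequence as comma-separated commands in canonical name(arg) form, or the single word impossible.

move(4), turn(left), turn(left)

key: order matters: swapping move(4) and turn(left) lands elsewhere
t0: (3, 3) facing west
[1] after move(4): (0, 3) facing west
[2] after turn(left): (0, 3) facing south
[3] after turn(left): (0, 3) facing east
uniquely the one of 125 3-step routes that fits.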